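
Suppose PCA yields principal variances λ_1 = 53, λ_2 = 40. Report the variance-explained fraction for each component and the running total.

Step 1 — total variance = trace(Sigma) = Σ λ_i = 53 + 40 = 93.

Step 2 — fraction explained by component i = λ_i / Σ λ:
  PC1: 53/93 = 0.5699
  PC2: 40/93 = 0.4301

Step 3 — cumulative fraction after k components = (λ_1 + ... + λ_k) / Σ λ:
  k = 1: 53/93 = 0.5699
  k = 2: (53 + 40)/93 = 93/93 = 1

Summary (fraction, with percent):

explained: PC1 0.5699 (56.99%), PC2 0.4301 (43.01%);  cumulative: 0.5699, 1


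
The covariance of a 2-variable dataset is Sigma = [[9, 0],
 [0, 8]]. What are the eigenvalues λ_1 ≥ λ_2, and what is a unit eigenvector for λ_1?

Step 1 — characteristic polynomial of 2×2 Sigma:
  det(Sigma - λI) = λ² - trace · λ + det = 0.
  trace = 9 + 8 = 17, det = 9·8 - (0)² = 72.
Step 2 — discriminant:
  Δ = trace² - 4·det = 289 - 288 = 1.
Step 3 — eigenvalues:
  λ = (trace ± √Δ)/2 = (17 ± 1)/2,
  λ_1 = 9,  λ_2 = 8.

Step 4 — unit eigenvector for λ_1: Sigma is diagonal, so its eigenvectors are the coordinate axes. λ_1 = 9 is the diagonal entry on the first coordinate axis, hence
  v_1 = (1, 0) (||v_1|| = 1).

λ_1 = 9,  λ_2 = 8;  v_1 ≈ (1, 0)


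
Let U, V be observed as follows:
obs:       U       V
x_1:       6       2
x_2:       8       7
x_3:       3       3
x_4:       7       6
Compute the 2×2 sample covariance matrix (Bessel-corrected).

Step 1 — column means:
  mean(U) = (6 + 8 + 3 + 7) / 4 = 24/4 = 6
  mean(V) = (2 + 7 + 3 + 6) / 4 = 18/4 = 4.5

Step 2 — sample covariance S[i,j] = (1/(n-1)) · Σ_k (x_{k,i} - mean_i) · (x_{k,j} - mean_j), with n-1 = 3.
  S[U,U] = ((0)·(0) + (2)·(2) + (-3)·(-3) + (1)·(1)) / 3 = 14/3 = 4.6667
  S[U,V] = ((0)·(-2.5) + (2)·(2.5) + (-3)·(-1.5) + (1)·(1.5)) / 3 = 11/3 = 3.6667
  S[V,V] = ((-2.5)·(-2.5) + (2.5)·(2.5) + (-1.5)·(-1.5) + (1.5)·(1.5)) / 3 = 17/3 = 5.6667

S is symmetric (S[j,i] = S[i,j]). Assembling:

S = [[4.6667, 3.6667],
 [3.6667, 5.6667]]


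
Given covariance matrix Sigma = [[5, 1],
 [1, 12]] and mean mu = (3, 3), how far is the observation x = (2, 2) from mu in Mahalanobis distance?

Step 1 — centre the observation: (x - mu) = (-1, -1).

Step 2 — invert Sigma. det(Sigma) = 5·12 - (1)² = 59.
  Sigma^{-1} = (1/det) · [[d, -b], [-b, a]] = [[0.2034, -0.0169],
 [-0.0169, 0.0847]].

Step 3 — form the quadratic (x - mu)^T · Sigma^{-1} · (x - mu):
  Sigma^{-1} · (x - mu) = (-0.1864, -0.0678).
  (x - mu)^T · [Sigma^{-1} · (x - mu)] = (-1)·(-0.1864) + (-1)·(-0.0678) = 0.2542.

Step 4 — take square root: d = √(0.2542) ≈ 0.5042.

d(x, mu) = √(0.2542) ≈ 0.5042


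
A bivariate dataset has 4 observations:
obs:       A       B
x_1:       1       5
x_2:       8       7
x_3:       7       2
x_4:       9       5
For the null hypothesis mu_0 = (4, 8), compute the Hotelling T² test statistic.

Step 1 — sample mean vector:
  mean(A) = (1 + 8 + 7 + 9) / 4 = 25/4 = 6.25
  mean(B) = (5 + 7 + 2 + 5) / 4 = 19/4 = 4.75
  x̄ = (6.25, 4.75),  deviation x̄ - mu_0 = (6.25, 4.75) - (4, 8) = (2.25, -3.25).

Step 2 — sample covariance matrix, S[i,j] = (1/(n-1)) · Σ_k (x_{k,i} - mean_i) · (x_{k,j} - mean_j), divisor n-1 = 3:
  S[A,A] = ((-5.25)·(-5.25) + (1.75)·(1.75) + (0.75)·(0.75) + (2.75)·(2.75)) / 3 = 38.75/3 = 12.9167
  S[A,B] = ((-5.25)·(0.25) + (1.75)·(2.25) + (0.75)·(-2.75) + (2.75)·(0.25)) / 3 = 1.25/3 = 0.4167
  S[B,B] = ((0.25)·(0.25) + (2.25)·(2.25) + (-2.75)·(-2.75) + (0.25)·(0.25)) / 3 = 12.75/3 = 4.25
  S = [[12.9167, 0.4167],
 [0.4167, 4.25]].

Step 3 — invert S. det(S) = 12.9167·4.25 - (0.4167)² = 54.7222.
  S^{-1} = (1/det) · [[d, -b], [-b, a]] = [[0.0777, -0.0076],
 [-0.0076, 0.236]].

Step 4 — quadratic form (x̄ - mu_0)^T · S^{-1} · (x̄ - mu_0):
  S^{-1} · (x̄ - mu_0) = (0.1995, -0.7843),
  (x̄ - mu_0)^T · [...] = (2.25)·(0.1995) + (-3.25)·(-0.7843) = 2.9977.

Step 5 — scale by n: T² = 4 · 2.9977 = 11.9909.

T² ≈ 11.9909


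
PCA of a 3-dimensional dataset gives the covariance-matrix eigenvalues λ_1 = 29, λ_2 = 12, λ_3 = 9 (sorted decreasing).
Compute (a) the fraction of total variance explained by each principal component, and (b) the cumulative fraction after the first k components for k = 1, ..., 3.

Step 1 — total variance = trace(Sigma) = Σ λ_i = 29 + 12 + 9 = 50.

Step 2 — fraction explained by component i = λ_i / Σ λ:
  PC1: 29/50 = 0.58
  PC2: 12/50 = 0.24
  PC3: 9/50 = 0.18

Step 3 — cumulative fraction after k components = (λ_1 + ... + λ_k) / Σ λ:
  k = 1: 29/50 = 0.58
  k = 2: (29 + 12)/50 = 41/50 = 0.82
  k = 3: (29 + 12 + 9)/50 = 50/50 = 1

Summary (fraction, with percent):

explained: PC1 0.58 (58%), PC2 0.24 (24%), PC3 0.18 (18%);  cumulative: 0.58, 0.82, 1


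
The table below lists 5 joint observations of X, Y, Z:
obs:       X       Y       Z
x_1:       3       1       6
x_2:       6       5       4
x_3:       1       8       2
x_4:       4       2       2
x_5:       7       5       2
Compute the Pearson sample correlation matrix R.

Step 1 — column means:
  mean(X) = (3 + 6 + 1 + 4 + 7) / 5 = 21/5 = 4.2
  mean(Y) = (1 + 5 + 8 + 2 + 5) / 5 = 21/5 = 4.2
  mean(Z) = (6 + 4 + 2 + 2 + 2) / 5 = 16/5 = 3.2

Step 2 — sample variances and covariances s[i,j] = (1/(n-1)) · Σ_k (x_{k,i} - mean_i) · (x_{k,j} - mean_j), with n-1 = 4:
  s[X,X] = ((-1.2)·(-1.2) + (1.8)·(1.8) + (-3.2)·(-3.2) + (-0.2)·(-0.2) + (2.8)·(2.8)) / 4 = 22.8/4 = 5.7
  s[X,Y] = ((-1.2)·(-3.2) + (1.8)·(0.8) + (-3.2)·(3.8) + (-0.2)·(-2.2) + (2.8)·(0.8)) / 4 = -4.2/4 = -1.05
  s[X,Z] = ((-1.2)·(2.8) + (1.8)·(0.8) + (-3.2)·(-1.2) + (-0.2)·(-1.2) + (2.8)·(-1.2)) / 4 = -1.2/4 = -0.3
  s[Y,Y] = ((-3.2)·(-3.2) + (0.8)·(0.8) + (3.8)·(3.8) + (-2.2)·(-2.2) + (0.8)·(0.8)) / 4 = 30.8/4 = 7.7
  s[Y,Z] = ((-3.2)·(2.8) + (0.8)·(0.8) + (3.8)·(-1.2) + (-2.2)·(-1.2) + (0.8)·(-1.2)) / 4 = -11.2/4 = -2.8
  s[Z,Z] = ((2.8)·(2.8) + (0.8)·(0.8) + (-1.2)·(-1.2) + (-1.2)·(-1.2) + (-1.2)·(-1.2)) / 4 = 12.8/4 = 3.2
  Sample standard deviations s_i = √(s[i,i]):
  s(X) = √(5.7) = 2.3875
  s(Y) = √(7.7) = 2.7749
  s(Z) = √(3.2) = 1.7889

Step 3 — r_{ij} = s_{ij} / (s_i · s_j):
  r[X,X] = 1 (diagonal).
  r[X,Y] = -1.05 / (2.3875 · 2.7749) = -1.05 / 6.625 = -0.1585
  r[X,Z] = -0.3 / (2.3875 · 1.7889) = -0.3 / 4.2708 = -0.0702
  r[Y,Y] = 1 (diagonal).
  r[Y,Z] = -2.8 / (2.7749 · 1.7889) = -2.8 / 4.9639 = -0.5641
  r[Z,Z] = 1 (diagonal).

R is symmetric with unit diagonal. Assembling:

R = [[1, -0.1585, -0.0702],
 [-0.1585, 1, -0.5641],
 [-0.0702, -0.5641, 1]]


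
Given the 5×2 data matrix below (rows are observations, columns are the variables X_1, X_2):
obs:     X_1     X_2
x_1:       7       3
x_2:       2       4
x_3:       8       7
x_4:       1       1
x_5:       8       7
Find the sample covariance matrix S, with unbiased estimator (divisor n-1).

Step 1 — column means:
  mean(X_1) = (7 + 2 + 8 + 1 + 8) / 5 = 26/5 = 5.2
  mean(X_2) = (3 + 4 + 7 + 1 + 7) / 5 = 22/5 = 4.4

Step 2 — sample covariance S[i,j] = (1/(n-1)) · Σ_k (x_{k,i} - mean_i) · (x_{k,j} - mean_j), with n-1 = 4.
  S[X_1,X_1] = ((1.8)·(1.8) + (-3.2)·(-3.2) + (2.8)·(2.8) + (-4.2)·(-4.2) + (2.8)·(2.8)) / 4 = 46.8/4 = 11.7
  S[X_1,X_2] = ((1.8)·(-1.4) + (-3.2)·(-0.4) + (2.8)·(2.6) + (-4.2)·(-3.4) + (2.8)·(2.6)) / 4 = 27.6/4 = 6.9
  S[X_2,X_2] = ((-1.4)·(-1.4) + (-0.4)·(-0.4) + (2.6)·(2.6) + (-3.4)·(-3.4) + (2.6)·(2.6)) / 4 = 27.2/4 = 6.8

S is symmetric (S[j,i] = S[i,j]). Assembling:

S = [[11.7, 6.9],
 [6.9, 6.8]]


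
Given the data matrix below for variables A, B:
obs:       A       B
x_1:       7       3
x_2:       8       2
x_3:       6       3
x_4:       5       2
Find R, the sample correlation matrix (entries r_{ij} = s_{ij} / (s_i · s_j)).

Step 1 — column means:
  mean(A) = (7 + 8 + 6 + 5) / 4 = 26/4 = 6.5
  mean(B) = (3 + 2 + 3 + 2) / 4 = 10/4 = 2.5

Step 2 — sample variances and covariances s[i,j] = (1/(n-1)) · Σ_k (x_{k,i} - mean_i) · (x_{k,j} - mean_j), with n-1 = 3:
  s[A,A] = ((0.5)·(0.5) + (1.5)·(1.5) + (-0.5)·(-0.5) + (-1.5)·(-1.5)) / 3 = 5/3 = 1.6667
  s[A,B] = ((0.5)·(0.5) + (1.5)·(-0.5) + (-0.5)·(0.5) + (-1.5)·(-0.5)) / 3 = 0/3 = 0
  s[B,B] = ((0.5)·(0.5) + (-0.5)·(-0.5) + (0.5)·(0.5) + (-0.5)·(-0.5)) / 3 = 1/3 = 0.3333
  Sample standard deviations s_i = √(s[i,i]):
  s(A) = √(1.6667) = 1.291
  s(B) = √(0.3333) = 0.5774

Step 3 — r_{ij} = s_{ij} / (s_i · s_j):
  r[A,A] = 1 (diagonal).
  r[A,B] = 0 / (1.291 · 0.5774) = 0 / 0.7454 = 0
  r[B,B] = 1 (diagonal).

R is symmetric with unit diagonal. Assembling:

R = [[1, 0],
 [0, 1]]


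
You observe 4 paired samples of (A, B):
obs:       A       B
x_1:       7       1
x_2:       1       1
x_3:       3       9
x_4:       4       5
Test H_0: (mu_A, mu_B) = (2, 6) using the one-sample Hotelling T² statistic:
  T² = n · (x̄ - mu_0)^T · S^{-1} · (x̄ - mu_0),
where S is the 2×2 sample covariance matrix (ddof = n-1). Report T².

Step 1 — sample mean vector:
  mean(A) = (7 + 1 + 3 + 4) / 4 = 15/4 = 3.75
  mean(B) = (1 + 1 + 9 + 5) / 4 = 16/4 = 4
  x̄ = (3.75, 4),  deviation x̄ - mu_0 = (3.75, 4) - (2, 6) = (1.75, -2).

Step 2 — sample covariance matrix, S[i,j] = (1/(n-1)) · Σ_k (x_{k,i} - mean_i) · (x_{k,j} - mean_j), divisor n-1 = 3:
  S[A,A] = ((3.25)·(3.25) + (-2.75)·(-2.75) + (-0.75)·(-0.75) + (0.25)·(0.25)) / 3 = 18.75/3 = 6.25
  S[A,B] = ((3.25)·(-3) + (-2.75)·(-3) + (-0.75)·(5) + (0.25)·(1)) / 3 = -5/3 = -1.6667
  S[B,B] = ((-3)·(-3) + (-3)·(-3) + (5)·(5) + (1)·(1)) / 3 = 44/3 = 14.6667
  S = [[6.25, -1.6667],
 [-1.6667, 14.6667]].

Step 3 — invert S. det(S) = 6.25·14.6667 - (-1.6667)² = 88.8889.
  S^{-1} = (1/det) · [[d, -b], [-b, a]] = [[0.165, 0.0188],
 [0.0188, 0.0703]].

Step 4 — quadratic form (x̄ - mu_0)^T · S^{-1} · (x̄ - mu_0):
  S^{-1} · (x̄ - mu_0) = (0.2513, -0.1078),
  (x̄ - mu_0)^T · [...] = (1.75)·(0.2513) + (-2)·(-0.1078) = 0.6553.

Step 5 — scale by n: T² = 4 · 0.6553 = 2.6213.

T² ≈ 2.6213


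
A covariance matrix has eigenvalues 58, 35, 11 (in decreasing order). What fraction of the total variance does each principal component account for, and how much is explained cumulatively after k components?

Step 1 — total variance = trace(Sigma) = Σ λ_i = 58 + 35 + 11 = 104.

Step 2 — fraction explained by component i = λ_i / Σ λ:
  PC1: 58/104 = 0.5577
  PC2: 35/104 = 0.3365
  PC3: 11/104 = 0.1058

Step 3 — cumulative fraction after k components = (λ_1 + ... + λ_k) / Σ λ:
  k = 1: 58/104 = 0.5577
  k = 2: (58 + 35)/104 = 93/104 = 0.8942
  k = 3: (58 + 35 + 11)/104 = 104/104 = 1

Summary (fraction, with percent):

explained: PC1 0.5577 (55.77%), PC2 0.3365 (33.65%), PC3 0.1058 (10.58%);  cumulative: 0.5577, 0.8942, 1


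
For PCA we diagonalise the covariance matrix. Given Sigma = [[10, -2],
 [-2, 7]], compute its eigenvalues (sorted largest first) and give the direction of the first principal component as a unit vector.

Step 1 — characteristic polynomial of 2×2 Sigma:
  det(Sigma - λI) = λ² - trace · λ + det = 0.
  trace = 10 + 7 = 17, det = 10·7 - (-2)² = 66.
Step 2 — discriminant:
  Δ = trace² - 4·det = 289 - 264 = 25.
Step 3 — eigenvalues:
  λ = (trace ± √Δ)/2 = (17 ± 5)/2,
  λ_1 = 11,  λ_2 = 6.

Step 4 — unit eigenvector for λ_1: solve (Sigma - λ_1 I)v = 0. First row:
  (10 - 11)·v_x + (-2)·v_y = 0, i.e. (-1)·v_x + (-2)·v_y = 0,
  so v ∝ (b, λ_1 - a) = (-2, 1); multiply by -1 so the first entry is positive: u = (2, -1).
  ||u|| = √((2)² + (-1)²) = √(5) ≈ 2.2361,
  v_1 = u/||u|| ≈ (0.8944, -0.4472) (||v_1|| = 1).

λ_1 = 11,  λ_2 = 6;  v_1 ≈ (0.8944, -0.4472)


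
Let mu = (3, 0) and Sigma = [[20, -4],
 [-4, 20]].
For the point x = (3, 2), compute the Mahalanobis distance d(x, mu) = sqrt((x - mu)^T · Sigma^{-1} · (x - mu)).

Step 1 — centre the observation: (x - mu) = (0, 2).

Step 2 — invert Sigma. det(Sigma) = 20·20 - (-4)² = 384.
  Sigma^{-1} = (1/det) · [[d, -b], [-b, a]] = [[0.0521, 0.0104],
 [0.0104, 0.0521]].

Step 3 — form the quadratic (x - mu)^T · Sigma^{-1} · (x - mu):
  Sigma^{-1} · (x - mu) = (0.0208, 0.1042).
  (x - mu)^T · [Sigma^{-1} · (x - mu)] = (0)·(0.0208) + (2)·(0.1042) = 0.2083.

Step 4 — take square root: d = √(0.2083) ≈ 0.4564.

d(x, mu) = √(0.2083) ≈ 0.4564


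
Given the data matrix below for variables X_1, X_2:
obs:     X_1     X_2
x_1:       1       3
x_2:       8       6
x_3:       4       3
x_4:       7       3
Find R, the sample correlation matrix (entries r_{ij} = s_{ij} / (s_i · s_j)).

Step 1 — column means:
  mean(X_1) = (1 + 8 + 4 + 7) / 4 = 20/4 = 5
  mean(X_2) = (3 + 6 + 3 + 3) / 4 = 15/4 = 3.75

Step 2 — sample variances and covariances s[i,j] = (1/(n-1)) · Σ_k (x_{k,i} - mean_i) · (x_{k,j} - mean_j), with n-1 = 3:
  s[X_1,X_1] = ((-4)·(-4) + (3)·(3) + (-1)·(-1) + (2)·(2)) / 3 = 30/3 = 10
  s[X_1,X_2] = ((-4)·(-0.75) + (3)·(2.25) + (-1)·(-0.75) + (2)·(-0.75)) / 3 = 9/3 = 3
  s[X_2,X_2] = ((-0.75)·(-0.75) + (2.25)·(2.25) + (-0.75)·(-0.75) + (-0.75)·(-0.75)) / 3 = 6.75/3 = 2.25
  Sample standard deviations s_i = √(s[i,i]):
  s(X_1) = √(10) = 3.1623
  s(X_2) = √(2.25) = 1.5

Step 3 — r_{ij} = s_{ij} / (s_i · s_j):
  r[X_1,X_1] = 1 (diagonal).
  r[X_1,X_2] = 3 / (3.1623 · 1.5) = 3 / 4.7434 = 0.6325
  r[X_2,X_2] = 1 (diagonal).

R is symmetric with unit diagonal. Assembling:

R = [[1, 0.6325],
 [0.6325, 1]]


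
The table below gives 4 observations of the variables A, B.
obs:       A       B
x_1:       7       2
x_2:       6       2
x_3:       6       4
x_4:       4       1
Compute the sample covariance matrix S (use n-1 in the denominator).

Step 1 — column means:
  mean(A) = (7 + 6 + 6 + 4) / 4 = 23/4 = 5.75
  mean(B) = (2 + 2 + 4 + 1) / 4 = 9/4 = 2.25

Step 2 — sample covariance S[i,j] = (1/(n-1)) · Σ_k (x_{k,i} - mean_i) · (x_{k,j} - mean_j), with n-1 = 3.
  S[A,A] = ((1.25)·(1.25) + (0.25)·(0.25) + (0.25)·(0.25) + (-1.75)·(-1.75)) / 3 = 4.75/3 = 1.5833
  S[A,B] = ((1.25)·(-0.25) + (0.25)·(-0.25) + (0.25)·(1.75) + (-1.75)·(-1.25)) / 3 = 2.25/3 = 0.75
  S[B,B] = ((-0.25)·(-0.25) + (-0.25)·(-0.25) + (1.75)·(1.75) + (-1.25)·(-1.25)) / 3 = 4.75/3 = 1.5833

S is symmetric (S[j,i] = S[i,j]). Assembling:

S = [[1.5833, 0.75],
 [0.75, 1.5833]]


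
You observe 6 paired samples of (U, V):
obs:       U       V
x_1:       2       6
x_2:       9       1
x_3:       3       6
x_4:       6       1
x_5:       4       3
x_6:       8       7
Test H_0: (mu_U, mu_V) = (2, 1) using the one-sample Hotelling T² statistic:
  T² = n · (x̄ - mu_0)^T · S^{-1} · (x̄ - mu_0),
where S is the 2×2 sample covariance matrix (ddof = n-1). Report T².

Step 1 — sample mean vector:
  mean(U) = (2 + 9 + 3 + 6 + 4 + 8) / 6 = 32/6 = 5.3333
  mean(V) = (6 + 1 + 6 + 1 + 3 + 7) / 6 = 24/6 = 4
  x̄ = (5.3333, 4),  deviation x̄ - mu_0 = (5.3333, 4) - (2, 1) = (3.3333, 3).

Step 2 — sample covariance matrix, S[i,j] = (1/(n-1)) · Σ_k (x_{k,i} - mean_i) · (x_{k,j} - mean_j), divisor n-1 = 5:
  S[U,U] = ((-3.3333)·(-3.3333) + (3.6667)·(3.6667) + (-2.3333)·(-2.3333) + (0.6667)·(0.6667) + (-1.3333)·(-1.3333) + (2.6667)·(2.6667)) / 5 = 39.3333/5 = 7.8667
  S[U,V] = ((-3.3333)·(2) + (3.6667)·(-3) + (-2.3333)·(2) + (0.6667)·(-3) + (-1.3333)·(-1) + (2.6667)·(3)) / 5 = -15/5 = -3
  S[V,V] = ((2)·(2) + (-3)·(-3) + (2)·(2) + (-3)·(-3) + (-1)·(-1) + (3)·(3)) / 5 = 36/5 = 7.2
  S = [[7.8667, -3],
 [-3, 7.2]].

Step 3 — invert S. det(S) = 7.8667·7.2 - (-3)² = 47.64.
  S^{-1} = (1/det) · [[d, -b], [-b, a]] = [[0.1511, 0.063],
 [0.063, 0.1651]].

Step 4 — quadratic form (x̄ - mu_0)^T · S^{-1} · (x̄ - mu_0):
  S^{-1} · (x̄ - mu_0) = (0.6927, 0.7053),
  (x̄ - mu_0)^T · [...] = (3.3333)·(0.6927) + (3)·(0.7053) = 4.4249.

Step 5 — scale by n: T² = 6 · 4.4249 = 26.5491.

T² ≈ 26.5491


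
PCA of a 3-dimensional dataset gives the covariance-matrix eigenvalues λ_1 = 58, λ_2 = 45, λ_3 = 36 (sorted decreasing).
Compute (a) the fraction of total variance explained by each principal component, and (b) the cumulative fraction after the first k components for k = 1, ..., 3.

Step 1 — total variance = trace(Sigma) = Σ λ_i = 58 + 45 + 36 = 139.

Step 2 — fraction explained by component i = λ_i / Σ λ:
  PC1: 58/139 = 0.4173
  PC2: 45/139 = 0.3237
  PC3: 36/139 = 0.259

Step 3 — cumulative fraction after k components = (λ_1 + ... + λ_k) / Σ λ:
  k = 1: 58/139 = 0.4173
  k = 2: (58 + 45)/139 = 103/139 = 0.741
  k = 3: (58 + 45 + 36)/139 = 139/139 = 1

Summary (fraction, with percent):

explained: PC1 0.4173 (41.73%), PC2 0.3237 (32.37%), PC3 0.259 (25.9%);  cumulative: 0.4173, 0.741, 1


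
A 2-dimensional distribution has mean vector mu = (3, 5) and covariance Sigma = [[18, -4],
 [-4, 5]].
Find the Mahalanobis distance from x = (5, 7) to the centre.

Step 1 — centre the observation: (x - mu) = (2, 2).

Step 2 — invert Sigma. det(Sigma) = 18·5 - (-4)² = 74.
  Sigma^{-1} = (1/det) · [[d, -b], [-b, a]] = [[0.0676, 0.0541],
 [0.0541, 0.2432]].

Step 3 — form the quadratic (x - mu)^T · Sigma^{-1} · (x - mu):
  Sigma^{-1} · (x - mu) = (0.2432, 0.5946).
  (x - mu)^T · [Sigma^{-1} · (x - mu)] = (2)·(0.2432) + (2)·(0.5946) = 1.6757.

Step 4 — take square root: d = √(1.6757) ≈ 1.2945.

d(x, mu) = √(1.6757) ≈ 1.2945


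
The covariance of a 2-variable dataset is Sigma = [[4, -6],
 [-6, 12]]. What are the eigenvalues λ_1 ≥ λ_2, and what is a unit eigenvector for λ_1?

Step 1 — characteristic polynomial of 2×2 Sigma:
  det(Sigma - λI) = λ² - trace · λ + det = 0.
  trace = 4 + 12 = 16, det = 4·12 - (-6)² = 12.
Step 2 — discriminant:
  Δ = trace² - 4·det = 256 - 48 = 208.
Step 3 — eigenvalues:
  λ = (trace ± √Δ)/2 = (16 ± 14.4222)/2,
  λ_1 = 15.2111,  λ_2 = 0.7889.

Step 4 — unit eigenvector for λ_1: solve (Sigma - λ_1 I)v = 0. First row:
  (4 - 15.2111)·v_x + (-6)·v_y = 0, i.e. (-11.2111)·v_x + (-6)·v_y = 0,
  so v ∝ (b, λ_1 - a) = (-6, 11.2111); multiply by -1 so the first entry is positive: u = (6, -11.2111).
  ||u|| = √((6)² + (-11.2111)²) = √(161.6888) ≈ 12.7157,
  v_1 = u/||u|| ≈ (0.4719, -0.8817) (||v_1|| = 1).

λ_1 = 15.2111,  λ_2 = 0.7889;  v_1 ≈ (0.4719, -0.8817)


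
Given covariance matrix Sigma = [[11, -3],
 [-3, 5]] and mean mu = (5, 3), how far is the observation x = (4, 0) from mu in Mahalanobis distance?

Step 1 — centre the observation: (x - mu) = (-1, -3).

Step 2 — invert Sigma. det(Sigma) = 11·5 - (-3)² = 46.
  Sigma^{-1} = (1/det) · [[d, -b], [-b, a]] = [[0.1087, 0.0652],
 [0.0652, 0.2391]].

Step 3 — form the quadratic (x - mu)^T · Sigma^{-1} · (x - mu):
  Sigma^{-1} · (x - mu) = (-0.3043, -0.7826).
  (x - mu)^T · [Sigma^{-1} · (x - mu)] = (-1)·(-0.3043) + (-3)·(-0.7826) = 2.6522.

Step 4 — take square root: d = √(2.6522) ≈ 1.6285.

d(x, mu) = √(2.6522) ≈ 1.6285


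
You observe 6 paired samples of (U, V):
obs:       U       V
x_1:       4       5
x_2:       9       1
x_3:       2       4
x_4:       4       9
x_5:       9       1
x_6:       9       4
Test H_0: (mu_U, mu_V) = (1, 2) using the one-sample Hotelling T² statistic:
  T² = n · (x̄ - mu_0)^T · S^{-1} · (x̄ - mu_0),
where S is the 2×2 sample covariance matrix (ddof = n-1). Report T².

Step 1 — sample mean vector:
  mean(U) = (4 + 9 + 2 + 4 + 9 + 9) / 6 = 37/6 = 6.1667
  mean(V) = (5 + 1 + 4 + 9 + 1 + 4) / 6 = 24/6 = 4
  x̄ = (6.1667, 4),  deviation x̄ - mu_0 = (6.1667, 4) - (1, 2) = (5.1667, 2).

Step 2 — sample covariance matrix, S[i,j] = (1/(n-1)) · Σ_k (x_{k,i} - mean_i) · (x_{k,j} - mean_j), divisor n-1 = 5:
  S[U,U] = ((-2.1667)·(-2.1667) + (2.8333)·(2.8333) + (-4.1667)·(-4.1667) + (-2.1667)·(-2.1667) + (2.8333)·(2.8333) + (2.8333)·(2.8333)) / 5 = 50.8333/5 = 10.1667
  S[U,V] = ((-2.1667)·(1) + (2.8333)·(-3) + (-4.1667)·(0) + (-2.1667)·(5) + (2.8333)·(-3) + (2.8333)·(0)) / 5 = -30/5 = -6
  S[V,V] = ((1)·(1) + (-3)·(-3) + (0)·(0) + (5)·(5) + (-3)·(-3) + (0)·(0)) / 5 = 44/5 = 8.8
  S = [[10.1667, -6],
 [-6, 8.8]].

Step 3 — invert S. det(S) = 10.1667·8.8 - (-6)² = 53.4667.
  S^{-1} = (1/det) · [[d, -b], [-b, a]] = [[0.1646, 0.1122],
 [0.1122, 0.1901]].

Step 4 — quadratic form (x̄ - mu_0)^T · S^{-1} · (x̄ - mu_0):
  S^{-1} · (x̄ - mu_0) = (1.0748, 0.9601),
  (x̄ - mu_0)^T · [...] = (5.1667)·(1.0748) + (2)·(0.9601) = 7.4734.

Step 5 — scale by n: T² = 6 · 7.4734 = 44.8404.

T² ≈ 44.8404


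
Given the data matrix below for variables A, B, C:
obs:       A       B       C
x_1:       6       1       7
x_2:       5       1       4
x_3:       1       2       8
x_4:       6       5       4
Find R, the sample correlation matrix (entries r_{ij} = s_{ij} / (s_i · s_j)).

Step 1 — column means:
  mean(A) = (6 + 5 + 1 + 6) / 4 = 18/4 = 4.5
  mean(B) = (1 + 1 + 2 + 5) / 4 = 9/4 = 2.25
  mean(C) = (7 + 4 + 8 + 4) / 4 = 23/4 = 5.75

Step 2 — sample variances and covariances s[i,j] = (1/(n-1)) · Σ_k (x_{k,i} - mean_i) · (x_{k,j} - mean_j), with n-1 = 3:
  s[A,A] = ((1.5)·(1.5) + (0.5)·(0.5) + (-3.5)·(-3.5) + (1.5)·(1.5)) / 3 = 17/3 = 5.6667
  s[A,B] = ((1.5)·(-1.25) + (0.5)·(-1.25) + (-3.5)·(-0.25) + (1.5)·(2.75)) / 3 = 2.5/3 = 0.8333
  s[A,C] = ((1.5)·(1.25) + (0.5)·(-1.75) + (-3.5)·(2.25) + (1.5)·(-1.75)) / 3 = -9.5/3 = -3.1667
  s[B,B] = ((-1.25)·(-1.25) + (-1.25)·(-1.25) + (-0.25)·(-0.25) + (2.75)·(2.75)) / 3 = 10.75/3 = 3.5833
  s[B,C] = ((-1.25)·(1.25) + (-1.25)·(-1.75) + (-0.25)·(2.25) + (2.75)·(-1.75)) / 3 = -4.75/3 = -1.5833
  s[C,C] = ((1.25)·(1.25) + (-1.75)·(-1.75) + (2.25)·(2.25) + (-1.75)·(-1.75)) / 3 = 12.75/3 = 4.25
  Sample standard deviations s_i = √(s[i,i]):
  s(A) = √(5.6667) = 2.3805
  s(B) = √(3.5833) = 1.893
  s(C) = √(4.25) = 2.0616

Step 3 — r_{ij} = s_{ij} / (s_i · s_j):
  r[A,A] = 1 (diagonal).
  r[A,B] = 0.8333 / (2.3805 · 1.893) = 0.8333 / 4.5062 = 0.1849
  r[A,C] = -3.1667 / (2.3805 · 2.0616) = -3.1667 / 4.9075 = -0.6453
  r[B,B] = 1 (diagonal).
  r[B,C] = -1.5833 / (1.893 · 2.0616) = -1.5833 / 3.9025 = -0.4057
  r[C,C] = 1 (diagonal).

R is symmetric with unit diagonal. Assembling:

R = [[1, 0.1849, -0.6453],
 [0.1849, 1, -0.4057],
 [-0.6453, -0.4057, 1]]


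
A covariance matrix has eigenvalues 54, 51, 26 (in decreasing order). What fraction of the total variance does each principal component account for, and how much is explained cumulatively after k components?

Step 1 — total variance = trace(Sigma) = Σ λ_i = 54 + 51 + 26 = 131.

Step 2 — fraction explained by component i = λ_i / Σ λ:
  PC1: 54/131 = 0.4122
  PC2: 51/131 = 0.3893
  PC3: 26/131 = 0.1985

Step 3 — cumulative fraction after k components = (λ_1 + ... + λ_k) / Σ λ:
  k = 1: 54/131 = 0.4122
  k = 2: (54 + 51)/131 = 105/131 = 0.8015
  k = 3: (54 + 51 + 26)/131 = 131/131 = 1

Summary (fraction, with percent):

explained: PC1 0.4122 (41.22%), PC2 0.3893 (38.93%), PC3 0.1985 (19.85%);  cumulative: 0.4122, 0.8015, 1


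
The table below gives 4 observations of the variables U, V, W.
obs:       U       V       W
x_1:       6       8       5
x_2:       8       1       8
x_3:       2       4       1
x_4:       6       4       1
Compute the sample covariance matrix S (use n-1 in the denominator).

Step 1 — column means:
  mean(U) = (6 + 8 + 2 + 6) / 4 = 22/4 = 5.5
  mean(V) = (8 + 1 + 4 + 4) / 4 = 17/4 = 4.25
  mean(W) = (5 + 8 + 1 + 1) / 4 = 15/4 = 3.75

Step 2 — sample covariance S[i,j] = (1/(n-1)) · Σ_k (x_{k,i} - mean_i) · (x_{k,j} - mean_j), with n-1 = 3.
  S[U,U] = ((0.5)·(0.5) + (2.5)·(2.5) + (-3.5)·(-3.5) + (0.5)·(0.5)) / 3 = 19/3 = 6.3333
  S[U,V] = ((0.5)·(3.75) + (2.5)·(-3.25) + (-3.5)·(-0.25) + (0.5)·(-0.25)) / 3 = -5.5/3 = -1.8333
  S[U,W] = ((0.5)·(1.25) + (2.5)·(4.25) + (-3.5)·(-2.75) + (0.5)·(-2.75)) / 3 = 19.5/3 = 6.5
  S[V,V] = ((3.75)·(3.75) + (-3.25)·(-3.25) + (-0.25)·(-0.25) + (-0.25)·(-0.25)) / 3 = 24.75/3 = 8.25
  S[V,W] = ((3.75)·(1.25) + (-3.25)·(4.25) + (-0.25)·(-2.75) + (-0.25)·(-2.75)) / 3 = -7.75/3 = -2.5833
  S[W,W] = ((1.25)·(1.25) + (4.25)·(4.25) + (-2.75)·(-2.75) + (-2.75)·(-2.75)) / 3 = 34.75/3 = 11.5833

S is symmetric (S[j,i] = S[i,j]). Assembling:

S = [[6.3333, -1.8333, 6.5],
 [-1.8333, 8.25, -2.5833],
 [6.5, -2.5833, 11.5833]]


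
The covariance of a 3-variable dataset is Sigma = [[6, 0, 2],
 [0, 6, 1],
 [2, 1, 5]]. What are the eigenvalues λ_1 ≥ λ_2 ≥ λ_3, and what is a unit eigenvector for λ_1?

Step 1 — characteristic polynomial p(λ) = det(λI - Sigma) = λ³ - tr·λ² + c_1·λ - det, where tr = trace, c_1 = sum of the principal 2×2 minors, det = det(Sigma):
  tr = 6 + 6 + 5 = 17,
  c_1 = (6·6 - (0)²) + (6·5 - (2)²) + (6·5 - (1)²) = 36 + 26 + 29 = 91,
  det = 6·(6·5 - (1)²) - (0)·((0)·5 - (1)·(2)) + (2)·((0)·(1) - 6·(2)) = 6·(29) - (0)·(-2) + (2)·(-12) = 150.
  So p(λ) = λ³ - 17λ² + 91λ - 150.
Step 2 — look for an integer root (rational root theorem: any rational root is an integer divisor of 150). Testing λ = 6:
  p(6) = 216 - 612 + 546 - 150 = 0  ✓
  Dividing out (λ - 6): p(λ) = (λ - 6)(λ² - 11λ + 25).
Step 3 — remaining eigenvalues from the quadratic λ² - 11λ + 25 = 0:
  Δ = 11² - 4·25 = 121 - 100 = 21,  λ = (11 ± √21)/2 = (11 ± 4.5826)/2 ≈ 7.7913 or 3.2087.
  Sorted: λ_1 = 7.7913,  λ_2 = 6,  λ_3 = 3.2087  (check: sum = 17 = tr ✓).

Step 4 — unit eigenvector for λ_1 ≈ 7.7913: v spans the null space of (Sigma - λ_1 I), whose rows are
  r_1 = (-1.7913, 0, 2),  r_2 = (0, -1.7913, 1),  r_3 = (2, 1, -2.7913).
  v is orthogonal to every row, so take v ∝ r_1 × r_2 = ((0)·(1) - (2)·(-1.7913), (2)·(0) - (-1.7913)·(1), (-1.7913)·(-1.7913) - (0)·(0)) ≈ (3.5826, 1.7913, 3.2087).
  Let u = (3.5826, 1.7913, 3.2087).
  ||u|| = √((3.5826)² + (1.7913)² + (3.2087)²) = √(26.3394) ≈ 5.1322,  v_1 = u/||u|| ≈ (0.6981, 0.349, 0.6252) (||v_1|| = 1).

λ_1 = 7.7913,  λ_2 = 6,  λ_3 = 3.2087;  v_1 ≈ (0.6981, 0.349, 0.6252)


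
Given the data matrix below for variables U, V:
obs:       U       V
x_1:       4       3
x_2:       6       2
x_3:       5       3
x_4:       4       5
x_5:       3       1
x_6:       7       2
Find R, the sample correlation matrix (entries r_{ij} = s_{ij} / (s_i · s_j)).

Step 1 — column means:
  mean(U) = (4 + 6 + 5 + 4 + 3 + 7) / 6 = 29/6 = 4.8333
  mean(V) = (3 + 2 + 3 + 5 + 1 + 2) / 6 = 16/6 = 2.6667

Step 2 — sample variances and covariances s[i,j] = (1/(n-1)) · Σ_k (x_{k,i} - mean_i) · (x_{k,j} - mean_j), with n-1 = 5:
  s[U,U] = ((-0.8333)·(-0.8333) + (1.1667)·(1.1667) + (0.1667)·(0.1667) + (-0.8333)·(-0.8333) + (-1.8333)·(-1.8333) + (2.1667)·(2.1667)) / 5 = 10.8333/5 = 2.1667
  s[U,V] = ((-0.8333)·(0.3333) + (1.1667)·(-0.6667) + (0.1667)·(0.3333) + (-0.8333)·(2.3333) + (-1.8333)·(-1.6667) + (2.1667)·(-0.6667)) / 5 = -1.3333/5 = -0.2667
  s[V,V] = ((0.3333)·(0.3333) + (-0.6667)·(-0.6667) + (0.3333)·(0.3333) + (2.3333)·(2.3333) + (-1.6667)·(-1.6667) + (-0.6667)·(-0.6667)) / 5 = 9.3333/5 = 1.8667
  Sample standard deviations s_i = √(s[i,i]):
  s(U) = √(2.1667) = 1.472
  s(V) = √(1.8667) = 1.3663

Step 3 — r_{ij} = s_{ij} / (s_i · s_j):
  r[U,U] = 1 (diagonal).
  r[U,V] = -0.2667 / (1.472 · 1.3663) = -0.2667 / 2.0111 = -0.1326
  r[V,V] = 1 (diagonal).

R is symmetric with unit diagonal. Assembling:

R = [[1, -0.1326],
 [-0.1326, 1]]


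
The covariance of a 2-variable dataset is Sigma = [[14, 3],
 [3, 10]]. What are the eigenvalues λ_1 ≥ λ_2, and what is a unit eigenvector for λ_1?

Step 1 — characteristic polynomial of 2×2 Sigma:
  det(Sigma - λI) = λ² - trace · λ + det = 0.
  trace = 14 + 10 = 24, det = 14·10 - (3)² = 131.
Step 2 — discriminant:
  Δ = trace² - 4·det = 576 - 524 = 52.
Step 3 — eigenvalues:
  λ = (trace ± √Δ)/2 = (24 ± 7.2111)/2,
  λ_1 = 15.6056,  λ_2 = 8.3944.

Step 4 — unit eigenvector for λ_1: solve (Sigma - λ_1 I)v = 0. First row:
  (14 - 15.6056)·v_x + (3)·v_y = 0, i.e. (-1.6056)·v_x + (3)·v_y = 0,
  so v ∝ (b, λ_1 - a) = (3, 1.6056) = u.
  ||u|| = √((3)² + (1.6056)²) = √(11.5778) ≈ 3.4026,
  v_1 = u/||u|| ≈ (0.8817, 0.4719) (||v_1|| = 1).

λ_1 = 15.6056,  λ_2 = 8.3944;  v_1 ≈ (0.8817, 0.4719)


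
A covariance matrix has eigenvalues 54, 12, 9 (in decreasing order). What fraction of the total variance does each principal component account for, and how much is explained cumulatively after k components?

Step 1 — total variance = trace(Sigma) = Σ λ_i = 54 + 12 + 9 = 75.

Step 2 — fraction explained by component i = λ_i / Σ λ:
  PC1: 54/75 = 0.72
  PC2: 12/75 = 0.16
  PC3: 9/75 = 0.12

Step 3 — cumulative fraction after k components = (λ_1 + ... + λ_k) / Σ λ:
  k = 1: 54/75 = 0.72
  k = 2: (54 + 12)/75 = 66/75 = 0.88
  k = 3: (54 + 12 + 9)/75 = 75/75 = 1

Summary (fraction, with percent):

explained: PC1 0.72 (72%), PC2 0.16 (16%), PC3 0.12 (12%);  cumulative: 0.72, 0.88, 1


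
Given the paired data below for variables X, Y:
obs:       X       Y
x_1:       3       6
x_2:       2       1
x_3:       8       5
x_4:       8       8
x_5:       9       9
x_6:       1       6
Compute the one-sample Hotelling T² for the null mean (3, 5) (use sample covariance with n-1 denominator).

Step 1 — sample mean vector:
  mean(X) = (3 + 2 + 8 + 8 + 9 + 1) / 6 = 31/6 = 5.1667
  mean(Y) = (6 + 1 + 5 + 8 + 9 + 6) / 6 = 35/6 = 5.8333
  x̄ = (5.1667, 5.8333),  deviation x̄ - mu_0 = (5.1667, 5.8333) - (3, 5) = (2.1667, 0.8333).

Step 2 — sample covariance matrix, S[i,j] = (1/(n-1)) · Σ_k (x_{k,i} - mean_i) · (x_{k,j} - mean_j), divisor n-1 = 5:
  S[X,X] = ((-2.1667)·(-2.1667) + (-3.1667)·(-3.1667) + (2.8333)·(2.8333) + (2.8333)·(2.8333) + (3.8333)·(3.8333) + (-4.1667)·(-4.1667)) / 5 = 62.8333/5 = 12.5667
  S[X,Y] = ((-2.1667)·(0.1667) + (-3.1667)·(-4.8333) + (2.8333)·(-0.8333) + (2.8333)·(2.1667) + (3.8333)·(3.1667) + (-4.1667)·(0.1667)) / 5 = 30.1667/5 = 6.0333
  S[Y,Y] = ((0.1667)·(0.1667) + (-4.8333)·(-4.8333) + (-0.8333)·(-0.8333) + (2.1667)·(2.1667) + (3.1667)·(3.1667) + (0.1667)·(0.1667)) / 5 = 38.8333/5 = 7.7667
  S = [[12.5667, 6.0333],
 [6.0333, 7.7667]].

Step 3 — invert S. det(S) = 12.5667·7.7667 - (6.0333)² = 61.2.
  S^{-1} = (1/det) · [[d, -b], [-b, a]] = [[0.1269, -0.0986],
 [-0.0986, 0.2053]].

Step 4 — quadratic form (x̄ - mu_0)^T · S^{-1} · (x̄ - mu_0):
  S^{-1} · (x̄ - mu_0) = (0.1928, -0.0425),
  (x̄ - mu_0)^T · [...] = (2.1667)·(0.1928) + (0.8333)·(-0.0425) = 0.3824.

Step 5 — scale by n: T² = 6 · 0.3824 = 2.2941.

T² ≈ 2.2941


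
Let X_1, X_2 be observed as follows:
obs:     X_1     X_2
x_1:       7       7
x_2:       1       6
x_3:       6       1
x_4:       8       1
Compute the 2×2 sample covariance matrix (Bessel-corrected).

Step 1 — column means:
  mean(X_1) = (7 + 1 + 6 + 8) / 4 = 22/4 = 5.5
  mean(X_2) = (7 + 6 + 1 + 1) / 4 = 15/4 = 3.75

Step 2 — sample covariance S[i,j] = (1/(n-1)) · Σ_k (x_{k,i} - mean_i) · (x_{k,j} - mean_j), with n-1 = 3.
  S[X_1,X_1] = ((1.5)·(1.5) + (-4.5)·(-4.5) + (0.5)·(0.5) + (2.5)·(2.5)) / 3 = 29/3 = 9.6667
  S[X_1,X_2] = ((1.5)·(3.25) + (-4.5)·(2.25) + (0.5)·(-2.75) + (2.5)·(-2.75)) / 3 = -13.5/3 = -4.5
  S[X_2,X_2] = ((3.25)·(3.25) + (2.25)·(2.25) + (-2.75)·(-2.75) + (-2.75)·(-2.75)) / 3 = 30.75/3 = 10.25

S is symmetric (S[j,i] = S[i,j]). Assembling:

S = [[9.6667, -4.5],
 [-4.5, 10.25]]


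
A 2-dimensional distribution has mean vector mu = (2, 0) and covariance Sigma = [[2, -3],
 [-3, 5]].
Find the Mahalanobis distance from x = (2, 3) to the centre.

Step 1 — centre the observation: (x - mu) = (0, 3).

Step 2 — invert Sigma. det(Sigma) = 2·5 - (-3)² = 1.
  Sigma^{-1} = (1/det) · [[d, -b], [-b, a]] = [[5, 3],
 [3, 2]].

Step 3 — form the quadratic (x - mu)^T · Sigma^{-1} · (x - mu):
  Sigma^{-1} · (x - mu) = (9, 6).
  (x - mu)^T · [Sigma^{-1} · (x - mu)] = (0)·(9) + (3)·(6) = 18.

Step 4 — take square root: d = √(18) ≈ 4.2426.

d(x, mu) = √(18) ≈ 4.2426


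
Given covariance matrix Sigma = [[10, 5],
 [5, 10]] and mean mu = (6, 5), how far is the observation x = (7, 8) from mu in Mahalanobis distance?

Step 1 — centre the observation: (x - mu) = (1, 3).

Step 2 — invert Sigma. det(Sigma) = 10·10 - (5)² = 75.
  Sigma^{-1} = (1/det) · [[d, -b], [-b, a]] = [[0.1333, -0.0667],
 [-0.0667, 0.1333]].

Step 3 — form the quadratic (x - mu)^T · Sigma^{-1} · (x - mu):
  Sigma^{-1} · (x - mu) = (-0.0667, 0.3333).
  (x - mu)^T · [Sigma^{-1} · (x - mu)] = (1)·(-0.0667) + (3)·(0.3333) = 0.9333.

Step 4 — take square root: d = √(0.9333) ≈ 0.9661.

d(x, mu) = √(0.9333) ≈ 0.9661


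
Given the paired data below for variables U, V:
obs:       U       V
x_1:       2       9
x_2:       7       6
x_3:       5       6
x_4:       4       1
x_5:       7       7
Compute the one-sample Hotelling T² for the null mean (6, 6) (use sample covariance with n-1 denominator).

Step 1 — sample mean vector:
  mean(U) = (2 + 7 + 5 + 4 + 7) / 5 = 25/5 = 5
  mean(V) = (9 + 6 + 6 + 1 + 7) / 5 = 29/5 = 5.8
  x̄ = (5, 5.8),  deviation x̄ - mu_0 = (5, 5.8) - (6, 6) = (-1, -0.2).

Step 2 — sample covariance matrix, S[i,j] = (1/(n-1)) · Σ_k (x_{k,i} - mean_i) · (x_{k,j} - mean_j), divisor n-1 = 4:
  S[U,U] = ((-3)·(-3) + (2)·(2) + (0)·(0) + (-1)·(-1) + (2)·(2)) / 4 = 18/4 = 4.5
  S[U,V] = ((-3)·(3.2) + (2)·(0.2) + (0)·(0.2) + (-1)·(-4.8) + (2)·(1.2)) / 4 = -2/4 = -0.5
  S[V,V] = ((3.2)·(3.2) + (0.2)·(0.2) + (0.2)·(0.2) + (-4.8)·(-4.8) + (1.2)·(1.2)) / 4 = 34.8/4 = 8.7
  S = [[4.5, -0.5],
 [-0.5, 8.7]].

Step 3 — invert S. det(S) = 4.5·8.7 - (-0.5)² = 38.9.
  S^{-1} = (1/det) · [[d, -b], [-b, a]] = [[0.2237, 0.0129],
 [0.0129, 0.1157]].

Step 4 — quadratic form (x̄ - mu_0)^T · S^{-1} · (x̄ - mu_0):
  S^{-1} · (x̄ - mu_0) = (-0.2262, -0.036),
  (x̄ - mu_0)^T · [...] = (-1)·(-0.2262) + (-0.2)·(-0.036) = 0.2334.

Step 5 — scale by n: T² = 5 · 0.2334 = 1.1671.

T² ≈ 1.1671


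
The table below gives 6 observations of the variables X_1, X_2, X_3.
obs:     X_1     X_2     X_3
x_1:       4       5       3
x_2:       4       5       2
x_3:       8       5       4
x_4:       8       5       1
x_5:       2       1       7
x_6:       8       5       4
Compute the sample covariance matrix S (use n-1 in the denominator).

Step 1 — column means:
  mean(X_1) = (4 + 4 + 8 + 8 + 2 + 8) / 6 = 34/6 = 5.6667
  mean(X_2) = (5 + 5 + 5 + 5 + 1 + 5) / 6 = 26/6 = 4.3333
  mean(X_3) = (3 + 2 + 4 + 1 + 7 + 4) / 6 = 21/6 = 3.5

Step 2 — sample covariance S[i,j] = (1/(n-1)) · Σ_k (x_{k,i} - mean_i) · (x_{k,j} - mean_j), with n-1 = 5.
  S[X_1,X_1] = ((-1.6667)·(-1.6667) + (-1.6667)·(-1.6667) + (2.3333)·(2.3333) + (2.3333)·(2.3333) + (-3.6667)·(-3.6667) + (2.3333)·(2.3333)) / 5 = 35.3333/5 = 7.0667
  S[X_1,X_2] = ((-1.6667)·(0.6667) + (-1.6667)·(0.6667) + (2.3333)·(0.6667) + (2.3333)·(0.6667) + (-3.6667)·(-3.3333) + (2.3333)·(0.6667)) / 5 = 14.6667/5 = 2.9333
  S[X_1,X_3] = ((-1.6667)·(-0.5) + (-1.6667)·(-1.5) + (2.3333)·(0.5) + (2.3333)·(-2.5) + (-3.6667)·(3.5) + (2.3333)·(0.5)) / 5 = -13/5 = -2.6
  S[X_2,X_2] = ((0.6667)·(0.6667) + (0.6667)·(0.6667) + (0.6667)·(0.6667) + (0.6667)·(0.6667) + (-3.3333)·(-3.3333) + (0.6667)·(0.6667)) / 5 = 13.3333/5 = 2.6667
  S[X_2,X_3] = ((0.6667)·(-0.5) + (0.6667)·(-1.5) + (0.6667)·(0.5) + (0.6667)·(-2.5) + (-3.3333)·(3.5) + (0.6667)·(0.5)) / 5 = -14/5 = -2.8
  S[X_3,X_3] = ((-0.5)·(-0.5) + (-1.5)·(-1.5) + (0.5)·(0.5) + (-2.5)·(-2.5) + (3.5)·(3.5) + (0.5)·(0.5)) / 5 = 21.5/5 = 4.3

S is symmetric (S[j,i] = S[i,j]). Assembling:

S = [[7.0667, 2.9333, -2.6],
 [2.9333, 2.6667, -2.8],
 [-2.6, -2.8, 4.3]]


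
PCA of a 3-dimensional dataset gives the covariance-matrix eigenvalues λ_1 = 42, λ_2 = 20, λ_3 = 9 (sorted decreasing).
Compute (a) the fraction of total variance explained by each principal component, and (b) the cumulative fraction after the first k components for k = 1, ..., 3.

Step 1 — total variance = trace(Sigma) = Σ λ_i = 42 + 20 + 9 = 71.

Step 2 — fraction explained by component i = λ_i / Σ λ:
  PC1: 42/71 = 0.5915
  PC2: 20/71 = 0.2817
  PC3: 9/71 = 0.1268

Step 3 — cumulative fraction after k components = (λ_1 + ... + λ_k) / Σ λ:
  k = 1: 42/71 = 0.5915
  k = 2: (42 + 20)/71 = 62/71 = 0.8732
  k = 3: (42 + 20 + 9)/71 = 71/71 = 1

Summary (fraction, with percent):

explained: PC1 0.5915 (59.15%), PC2 0.2817 (28.17%), PC3 0.1268 (12.68%);  cumulative: 0.5915, 0.8732, 1


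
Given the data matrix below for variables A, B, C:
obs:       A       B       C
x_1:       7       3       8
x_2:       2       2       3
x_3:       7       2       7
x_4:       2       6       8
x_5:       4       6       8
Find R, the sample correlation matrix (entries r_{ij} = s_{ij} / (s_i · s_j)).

Step 1 — column means:
  mean(A) = (7 + 2 + 7 + 2 + 4) / 5 = 22/5 = 4.4
  mean(B) = (3 + 2 + 2 + 6 + 6) / 5 = 19/5 = 3.8
  mean(C) = (8 + 3 + 7 + 8 + 8) / 5 = 34/5 = 6.8

Step 2 — sample variances and covariances s[i,j] = (1/(n-1)) · Σ_k (x_{k,i} - mean_i) · (x_{k,j} - mean_j), with n-1 = 4:
  s[A,A] = ((2.6)·(2.6) + (-2.4)·(-2.4) + (2.6)·(2.6) + (-2.4)·(-2.4) + (-0.4)·(-0.4)) / 4 = 25.2/4 = 6.3
  s[A,B] = ((2.6)·(-0.8) + (-2.4)·(-1.8) + (2.6)·(-1.8) + (-2.4)·(2.2) + (-0.4)·(2.2)) / 4 = -8.6/4 = -2.15
  s[A,C] = ((2.6)·(1.2) + (-2.4)·(-3.8) + (2.6)·(0.2) + (-2.4)·(1.2) + (-0.4)·(1.2)) / 4 = 9.4/4 = 2.35
  s[B,B] = ((-0.8)·(-0.8) + (-1.8)·(-1.8) + (-1.8)·(-1.8) + (2.2)·(2.2) + (2.2)·(2.2)) / 4 = 16.8/4 = 4.2
  s[B,C] = ((-0.8)·(1.2) + (-1.8)·(-3.8) + (-1.8)·(0.2) + (2.2)·(1.2) + (2.2)·(1.2)) / 4 = 10.8/4 = 2.7
  s[C,C] = ((1.2)·(1.2) + (-3.8)·(-3.8) + (0.2)·(0.2) + (1.2)·(1.2) + (1.2)·(1.2)) / 4 = 18.8/4 = 4.7
  Sample standard deviations s_i = √(s[i,i]):
  s(A) = √(6.3) = 2.51
  s(B) = √(4.2) = 2.0494
  s(C) = √(4.7) = 2.1679

Step 3 — r_{ij} = s_{ij} / (s_i · s_j):
  r[A,A] = 1 (diagonal).
  r[A,B] = -2.15 / (2.51 · 2.0494) = -2.15 / 5.1439 = -0.418
  r[A,C] = 2.35 / (2.51 · 2.1679) = 2.35 / 5.4415 = 0.4319
  r[B,B] = 1 (diagonal).
  r[B,C] = 2.7 / (2.0494 · 2.1679) = 2.7 / 4.443 = 0.6077
  r[C,C] = 1 (diagonal).

R is symmetric with unit diagonal. Assembling:

R = [[1, -0.418, 0.4319],
 [-0.418, 1, 0.6077],
 [0.4319, 0.6077, 1]]


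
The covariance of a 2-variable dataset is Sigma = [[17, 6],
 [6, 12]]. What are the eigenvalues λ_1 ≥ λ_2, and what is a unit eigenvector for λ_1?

Step 1 — characteristic polynomial of 2×2 Sigma:
  det(Sigma - λI) = λ² - trace · λ + det = 0.
  trace = 17 + 12 = 29, det = 17·12 - (6)² = 168.
Step 2 — discriminant:
  Δ = trace² - 4·det = 841 - 672 = 169.
Step 3 — eigenvalues:
  λ = (trace ± √Δ)/2 = (29 ± 13)/2,
  λ_1 = 21,  λ_2 = 8.

Step 4 — unit eigenvector for λ_1: solve (Sigma - λ_1 I)v = 0. First row:
  (17 - 21)·v_x + (6)·v_y = 0, i.e. (-4)·v_x + (6)·v_y = 0,
  so v ∝ (b, λ_1 - a) = (6, 4) = u.
  ||u|| = √((6)² + (4)²) = √(52) ≈ 7.2111,
  v_1 = u/||u|| ≈ (0.8321, 0.5547) (||v_1|| = 1).

λ_1 = 21,  λ_2 = 8;  v_1 ≈ (0.8321, 0.5547)


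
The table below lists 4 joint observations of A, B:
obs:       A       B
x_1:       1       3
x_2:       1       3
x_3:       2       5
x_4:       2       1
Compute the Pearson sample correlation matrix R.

Step 1 — column means:
  mean(A) = (1 + 1 + 2 + 2) / 4 = 6/4 = 1.5
  mean(B) = (3 + 3 + 5 + 1) / 4 = 12/4 = 3

Step 2 — sample variances and covariances s[i,j] = (1/(n-1)) · Σ_k (x_{k,i} - mean_i) · (x_{k,j} - mean_j), with n-1 = 3:
  s[A,A] = ((-0.5)·(-0.5) + (-0.5)·(-0.5) + (0.5)·(0.5) + (0.5)·(0.5)) / 3 = 1/3 = 0.3333
  s[A,B] = ((-0.5)·(0) + (-0.5)·(0) + (0.5)·(2) + (0.5)·(-2)) / 3 = 0/3 = 0
  s[B,B] = ((0)·(0) + (0)·(0) + (2)·(2) + (-2)·(-2)) / 3 = 8/3 = 2.6667
  Sample standard deviations s_i = √(s[i,i]):
  s(A) = √(0.3333) = 0.5774
  s(B) = √(2.6667) = 1.633

Step 3 — r_{ij} = s_{ij} / (s_i · s_j):
  r[A,A] = 1 (diagonal).
  r[A,B] = 0 / (0.5774 · 1.633) = 0 / 0.9428 = 0
  r[B,B] = 1 (diagonal).

R is symmetric with unit diagonal. Assembling:

R = [[1, 0],
 [0, 1]]


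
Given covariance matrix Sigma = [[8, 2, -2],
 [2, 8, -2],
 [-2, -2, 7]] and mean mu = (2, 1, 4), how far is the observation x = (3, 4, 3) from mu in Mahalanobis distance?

Step 1 — centre the observation: (x - mu) = (1, 3, -1).

Step 2 — invert Sigma (cofactor / det for 3×3, or solve directly):
  Sigma^{-1} = [[0.1398, -0.0269, 0.0323],
 [-0.0269, 0.1398, 0.0323],
 [0.0323, 0.0323, 0.1613]].

Step 3 — form the quadratic (x - mu)^T · Sigma^{-1} · (x - mu):
  Sigma^{-1} · (x - mu) = (0.0269, 0.3602, -0.0323).
  (x - mu)^T · [Sigma^{-1} · (x - mu)] = (1)·(0.0269) + (3)·(0.3602) + (-1)·(-0.0323) = 1.1398.

Step 4 — take square root: d = √(1.1398) ≈ 1.0676.

d(x, mu) = √(1.1398) ≈ 1.0676
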